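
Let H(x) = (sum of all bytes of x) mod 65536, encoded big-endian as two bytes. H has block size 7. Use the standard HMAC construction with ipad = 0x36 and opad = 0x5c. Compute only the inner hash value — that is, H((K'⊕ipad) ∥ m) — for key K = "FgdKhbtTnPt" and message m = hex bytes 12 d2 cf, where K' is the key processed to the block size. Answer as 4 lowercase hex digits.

0309

Key "FgdKhbtTnPt" = 46 67 64 4b 68 62 74 54 6e 50 74 is 11 bytes > B = 7, so hash it first: H(key) = 04 20, then zero-pad to 7 bytes: K' = 04 20 00 00 00 00 00.
K' ⊕ ipad = 32 16 36 36 36 36 36.
Inner input = 32 16 36 36 36 36 36 ∥ 12 d2 cf.
Inner hash: sum = 50+22+54+54+54+54+54+18+210+207 = 777 → 03 09.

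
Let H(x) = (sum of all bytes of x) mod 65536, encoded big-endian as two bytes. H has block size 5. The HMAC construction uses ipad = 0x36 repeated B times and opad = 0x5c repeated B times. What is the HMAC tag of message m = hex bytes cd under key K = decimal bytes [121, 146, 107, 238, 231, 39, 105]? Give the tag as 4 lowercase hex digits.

028d

Key decimal bytes [121, 146, 107, 238, 231, 39, 105] = 79 92 6b ee e7 27 69 is 7 bytes > B = 5, so hash it first: H(key) = 03 db, then zero-pad to 5 bytes: K' = 03 db 00 00 00.
K' ⊕ ipad = 35 ed 36 36 36.  K' ⊕ opad = 5f 87 5c 5c 5c.
Inner input = (K'⊕ipad) ∥ m = 35 ed 36 36 36 ∥ cd.
Inner hash: sum = 53+237+54+54+54+205 = 657 → 02 91.
Outer input = (K'⊕opad) ∥ inner = 5f 87 5c 5c 5c ∥ 02 91.
Outer hash (tag): sum = 95+135+92+92+92+2+145 = 653 → 02 8d.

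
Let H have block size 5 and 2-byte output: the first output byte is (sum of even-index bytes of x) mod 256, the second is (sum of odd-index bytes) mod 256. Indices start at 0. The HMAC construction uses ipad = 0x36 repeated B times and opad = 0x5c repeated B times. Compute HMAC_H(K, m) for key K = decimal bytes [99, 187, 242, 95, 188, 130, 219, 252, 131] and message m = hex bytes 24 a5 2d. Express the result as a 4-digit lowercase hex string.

208a

Key decimal bytes [99, 187, 242, 95, 188, 130, 219, 252, 131] = 63 bb f2 5f bc 82 db fc 83 is 9 bytes > B = 5, so hash it first: H(key) = 6f 98, then zero-pad to 5 bytes: K' = 6f 98 00 00 00.
K' ⊕ ipad = 59 ae 36 36 36.  K' ⊕ opad = 33 c4 5c 5c 5c.
Inner input = (K'⊕ipad) ∥ m = 59 ae 36 36 36 ∥ 24 a5 2d.
Inner hash: even-index sum = 362 mod 256 = 106; odd-index sum = 309 mod 256 = 53 → 6a 35.
Outer input = (K'⊕opad) ∥ inner = 33 c4 5c 5c 5c ∥ 6a 35.
Outer hash (tag): even-index sum = 288 mod 256 = 32; odd-index sum = 394 mod 256 = 138 → 20 8a.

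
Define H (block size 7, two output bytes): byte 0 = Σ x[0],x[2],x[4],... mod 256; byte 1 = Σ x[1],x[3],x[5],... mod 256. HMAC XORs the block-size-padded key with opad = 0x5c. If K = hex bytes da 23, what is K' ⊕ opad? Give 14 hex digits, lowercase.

Key hex bytes da 23 is 2 bytes ≤ B = 7; zero-pad to 7 bytes: K' = da 23 00 00 00 00 00.
XOR each byte with 0x5c: da⊕5c=86, 23⊕5c=7f, 00⊕5c=5c, 00⊕5c=5c, 00⊕5c=5c, 00⊕5c=5c, 00⊕5c=5c.

867f5c5c5c5c5c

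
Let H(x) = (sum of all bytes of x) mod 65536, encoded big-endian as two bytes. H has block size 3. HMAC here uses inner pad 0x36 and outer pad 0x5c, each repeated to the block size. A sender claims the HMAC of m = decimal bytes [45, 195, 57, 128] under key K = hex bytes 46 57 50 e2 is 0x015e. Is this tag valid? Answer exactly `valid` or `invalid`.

valid

Key hex bytes 46 57 50 e2 is 4 bytes > B = 3, so hash it first: H(key) = 01 cf, then zero-pad to 3 bytes: K' = 01 cf 00.
K' ⊕ ipad = 37 f9 36; K' ⊕ opad = 5d 93 5c.
Inner hash: sum = 55+249+54+45+195+57+128 = 783 → 03 0f.
Outer hash (recomputed tag): sum = 93+147+92+3+15 = 350 → 01 5e.
Recomputed tag = 015e; claimed = 015e → match.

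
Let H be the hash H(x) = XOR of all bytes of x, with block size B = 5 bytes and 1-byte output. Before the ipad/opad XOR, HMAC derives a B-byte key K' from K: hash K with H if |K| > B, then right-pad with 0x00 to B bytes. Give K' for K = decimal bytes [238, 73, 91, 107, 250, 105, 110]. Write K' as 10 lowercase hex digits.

6a00000000

|K| = 7 > B = 5, so first hash the key.
H(K): XOR ee⊕49⊕5b⊕6b⊕fa⊕69⊕6e = 6a.
Zero-pad H(K) = 6a to 5 bytes: K' = 6a 00 00 00 00.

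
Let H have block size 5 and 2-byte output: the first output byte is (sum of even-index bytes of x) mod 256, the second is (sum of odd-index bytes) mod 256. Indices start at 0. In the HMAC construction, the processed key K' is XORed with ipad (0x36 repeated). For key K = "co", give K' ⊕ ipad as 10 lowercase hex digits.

5559363636

Key "co" = 63 6f is 2 bytes ≤ B = 5; zero-pad to 5 bytes: K' = 63 6f 00 00 00.
XOR each byte with 0x36: 63⊕36=55, 6f⊕36=59, 00⊕36=36, 00⊕36=36, 00⊕36=36.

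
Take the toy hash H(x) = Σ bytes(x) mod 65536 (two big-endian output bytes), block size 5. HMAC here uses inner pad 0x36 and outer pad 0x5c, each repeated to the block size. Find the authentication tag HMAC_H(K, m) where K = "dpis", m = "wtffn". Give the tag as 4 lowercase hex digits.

01be

Key "dpis" = 64 70 69 73 is 4 bytes ≤ B = 5; zero-pad to 5 bytes: K' = 64 70 69 73 00.
K' ⊕ ipad = 52 46 5f 45 36.  K' ⊕ opad = 38 2c 35 2f 5c.
Inner input = (K'⊕ipad) ∥ m = 52 46 5f 45 36 ∥ 77 74 66 66 6e.
Inner hash: sum = 82+70+95+69+54+119+116+102+102+110 = 919 → 03 97.
Outer input = (K'⊕opad) ∥ inner = 38 2c 35 2f 5c ∥ 03 97.
Outer hash (tag): sum = 56+44+53+47+92+3+151 = 446 → 01 be.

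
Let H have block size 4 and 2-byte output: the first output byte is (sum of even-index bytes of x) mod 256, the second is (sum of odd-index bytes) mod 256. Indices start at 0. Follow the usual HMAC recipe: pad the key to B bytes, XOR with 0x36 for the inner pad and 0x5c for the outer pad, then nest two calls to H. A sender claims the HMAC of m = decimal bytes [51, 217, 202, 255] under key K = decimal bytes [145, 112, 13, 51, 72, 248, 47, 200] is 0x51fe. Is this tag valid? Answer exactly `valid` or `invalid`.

invalid

Key decimal bytes [145, 112, 13, 51, 72, 248, 47, 200] = 91 70 0d 33 48 f8 2f c8 is 8 bytes > B = 4, so hash it first: H(key) = 15 63, then zero-pad to 4 bytes: K' = 15 63 00 00.
K' ⊕ ipad = 23 55 36 36; K' ⊕ opad = 49 3f 5c 5c.
Inner hash: even-index sum = 342 mod 256 = 86; odd-index sum = 611 mod 256 = 99 → 56 63.
Outer hash (recomputed tag): even-index sum = 251 mod 256 = 251; odd-index sum = 254 mod 256 = 254 → fb fe.
Recomputed tag = fbfe; claimed = 51fe → mismatch.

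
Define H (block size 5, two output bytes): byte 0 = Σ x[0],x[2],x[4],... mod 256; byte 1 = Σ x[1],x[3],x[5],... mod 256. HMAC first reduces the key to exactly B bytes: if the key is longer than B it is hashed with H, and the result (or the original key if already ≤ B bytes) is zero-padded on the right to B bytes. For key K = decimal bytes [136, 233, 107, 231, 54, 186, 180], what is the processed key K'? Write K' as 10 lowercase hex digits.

|K| = 7 > B = 5, so first hash the key.
H(K): even-index sum = 477 mod 256 = 221; odd-index sum = 650 mod 256 = 138 → dd 8a.
Zero-pad H(K) = dd 8a to 5 bytes: K' = dd 8a 00 00 00.

dd8a000000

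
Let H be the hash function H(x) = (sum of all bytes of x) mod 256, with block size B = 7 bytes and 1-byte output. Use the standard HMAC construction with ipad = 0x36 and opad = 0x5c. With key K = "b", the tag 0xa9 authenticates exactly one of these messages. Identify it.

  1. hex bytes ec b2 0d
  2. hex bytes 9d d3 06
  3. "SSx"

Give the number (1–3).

Key "b" = 62 is 1 byte ≤ B = 7; zero-pad to 7 bytes: K' = 62 00 00 00 00 00 00.
K' ⊕ ipad = 54 36 36 36 36 36 36; K' ⊕ opad = 3e 5c 5c 5c 5c 5c 5c.
m1: inner = H(54 36 36 36 36 36 36 ec b2 0d) = 43; tag = H(3e 5c 5c 5c 5c 5c 5c 43) = a9 ← matches
m2: inner = H(54 36 36 36 36 36 36 9d d3 06) = 0e; tag = H(3e 5c 5c 5c 5c 5c 5c 0e) = 74
m3: inner = H(54 36 36 36 36 36 36 53 53 78) = b6; tag = H(3e 5c 5c 5c 5c 5c 5c b6) = 1c

1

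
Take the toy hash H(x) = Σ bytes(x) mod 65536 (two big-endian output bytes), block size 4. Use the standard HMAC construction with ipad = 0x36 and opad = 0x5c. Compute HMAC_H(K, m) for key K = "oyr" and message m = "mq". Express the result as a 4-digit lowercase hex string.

Key "oyr" = 6f 79 72 is 3 bytes ≤ B = 4; zero-pad to 4 bytes: K' = 6f 79 72 00.
K' ⊕ ipad = 59 4f 44 36.  K' ⊕ opad = 33 25 2e 5c.
Inner input = (K'⊕ipad) ∥ m = 59 4f 44 36 ∥ 6d 71.
Inner hash: sum = 89+79+68+54+109+113 = 512 → 02 00.
Outer input = (K'⊕opad) ∥ inner = 33 25 2e 5c ∥ 02 00.
Outer hash (tag): sum = 51+37+46+92+2+0 = 228 → 00 e4.

00e4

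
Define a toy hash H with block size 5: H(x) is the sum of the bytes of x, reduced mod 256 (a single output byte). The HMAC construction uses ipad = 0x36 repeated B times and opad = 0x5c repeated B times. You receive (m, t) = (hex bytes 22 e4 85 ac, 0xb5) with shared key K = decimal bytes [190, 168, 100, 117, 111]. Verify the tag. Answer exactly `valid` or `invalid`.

Key decimal bytes [190, 168, 100, 117, 111] = be a8 64 75 6f is exactly B = 5 bytes: K' = be a8 64 75 6f.
K' ⊕ ipad = 88 9e 52 43 59; K' ⊕ opad = e2 f4 38 29 33.
Inner hash: sum = 136+158+82+67+89+34+228+133+172 = 1099; mod 256 = 75 → 4b.
Outer hash (recomputed tag): sum = 226+244+56+41+51+75 = 693; mod 256 = 181 → b5.
Recomputed tag = b5; claimed = b5 → match.

valid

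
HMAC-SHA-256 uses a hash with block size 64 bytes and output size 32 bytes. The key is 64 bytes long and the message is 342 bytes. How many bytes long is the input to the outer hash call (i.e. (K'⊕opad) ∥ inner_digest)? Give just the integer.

Key is 64 ≤ 64 bytes, zero-padded: |K'| = 64.
Outer input = (K'⊕opad) ∥ H(inner) → 64 + 32 = 96 bytes.

96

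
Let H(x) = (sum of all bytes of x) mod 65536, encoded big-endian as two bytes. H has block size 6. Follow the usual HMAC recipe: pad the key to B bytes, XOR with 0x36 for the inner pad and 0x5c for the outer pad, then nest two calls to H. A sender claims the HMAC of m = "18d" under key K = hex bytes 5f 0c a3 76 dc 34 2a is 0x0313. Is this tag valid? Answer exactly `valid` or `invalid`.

valid

Key hex bytes 5f 0c a3 76 dc 34 2a is 7 bytes > B = 6, so hash it first: H(key) = 02 be, then zero-pad to 6 bytes: K' = 02 be 00 00 00 00.
K' ⊕ ipad = 34 88 36 36 36 36; K' ⊕ opad = 5e e2 5c 5c 5c 5c.
Inner hash: sum = 52+136+54+54+54+54+49+56+100 = 609 → 02 61.
Outer hash (recomputed tag): sum = 94+226+92+92+92+92+2+97 = 787 → 03 13.
Recomputed tag = 0313; claimed = 0313 → match.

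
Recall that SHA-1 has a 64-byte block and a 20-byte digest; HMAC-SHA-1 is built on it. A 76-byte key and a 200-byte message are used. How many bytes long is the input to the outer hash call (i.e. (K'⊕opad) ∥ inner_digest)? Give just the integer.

Key is 76 > 64 bytes, so it is hashed to 20 bytes then zero-padded to 64: |K'| = 64.
Outer input = (K'⊕opad) ∥ H(inner) → 64 + 20 = 84 bytes.

84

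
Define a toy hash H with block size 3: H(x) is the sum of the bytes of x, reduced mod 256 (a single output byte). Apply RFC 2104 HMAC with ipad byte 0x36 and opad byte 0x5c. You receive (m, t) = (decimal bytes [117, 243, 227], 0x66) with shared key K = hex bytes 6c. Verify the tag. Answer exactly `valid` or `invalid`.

Key hex bytes 6c is 1 byte ≤ B = 3; zero-pad to 3 bytes: K' = 6c 00 00.
K' ⊕ ipad = 5a 36 36; K' ⊕ opad = 30 5c 5c.
Inner hash: sum = 90+54+54+117+243+227 = 785; mod 256 = 17 → 11.
Outer hash (recomputed tag): sum = 48+92+92+17 = 249 → f9.
Recomputed tag = f9; claimed = 66 → mismatch.

invalid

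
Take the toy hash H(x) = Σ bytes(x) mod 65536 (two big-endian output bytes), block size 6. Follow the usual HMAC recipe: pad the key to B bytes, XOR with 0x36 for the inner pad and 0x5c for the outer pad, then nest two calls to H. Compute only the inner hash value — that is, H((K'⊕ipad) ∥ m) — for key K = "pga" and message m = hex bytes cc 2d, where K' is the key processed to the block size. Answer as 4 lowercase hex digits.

Key "pga" = 70 67 61 is 3 bytes ≤ B = 6; zero-pad to 6 bytes: K' = 70 67 61 00 00 00.
K' ⊕ ipad = 46 51 57 36 36 36.
Inner input = 46 51 57 36 36 36 ∥ cc 2d.
Inner hash: sum = 70+81+87+54+54+54+204+45 = 649 → 02 89.

0289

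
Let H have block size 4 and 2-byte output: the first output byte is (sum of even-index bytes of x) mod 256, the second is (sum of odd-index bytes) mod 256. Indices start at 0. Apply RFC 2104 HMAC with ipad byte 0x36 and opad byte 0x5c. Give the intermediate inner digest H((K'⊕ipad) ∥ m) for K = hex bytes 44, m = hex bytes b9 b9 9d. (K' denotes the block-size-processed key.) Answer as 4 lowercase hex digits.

fe25

Key hex bytes 44 is 1 byte ≤ B = 4; zero-pad to 4 bytes: K' = 44 00 00 00.
K' ⊕ ipad = 72 36 36 36.
Inner input = 72 36 36 36 ∥ b9 b9 9d.
Inner hash: even-index sum = 510 mod 256 = 254; odd-index sum = 293 mod 256 = 37 → fe 25.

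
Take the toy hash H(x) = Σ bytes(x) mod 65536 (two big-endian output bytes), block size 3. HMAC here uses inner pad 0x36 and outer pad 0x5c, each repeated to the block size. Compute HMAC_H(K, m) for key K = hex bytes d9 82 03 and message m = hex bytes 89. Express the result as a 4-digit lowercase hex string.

Key hex bytes d9 82 03 is exactly B = 3 bytes: K' = d9 82 03.
K' ⊕ ipad = ef b4 35.  K' ⊕ opad = 85 de 5f.
Inner input = (K'⊕ipad) ∥ m = ef b4 35 ∥ 89.
Inner hash: sum = 239+180+53+137 = 609 → 02 61.
Outer input = (K'⊕opad) ∥ inner = 85 de 5f ∥ 02 61.
Outer hash (tag): sum = 133+222+95+2+97 = 549 → 02 25.

0225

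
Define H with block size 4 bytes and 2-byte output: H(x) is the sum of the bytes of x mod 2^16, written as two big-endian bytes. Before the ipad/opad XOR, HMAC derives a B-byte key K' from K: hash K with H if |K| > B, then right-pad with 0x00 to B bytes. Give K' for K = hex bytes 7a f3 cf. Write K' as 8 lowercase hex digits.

7af3cf00

Key hex bytes 7a f3 cf is 3 bytes ≤ B = 4; zero-pad to 4 bytes: K' = 7a f3 cf 00.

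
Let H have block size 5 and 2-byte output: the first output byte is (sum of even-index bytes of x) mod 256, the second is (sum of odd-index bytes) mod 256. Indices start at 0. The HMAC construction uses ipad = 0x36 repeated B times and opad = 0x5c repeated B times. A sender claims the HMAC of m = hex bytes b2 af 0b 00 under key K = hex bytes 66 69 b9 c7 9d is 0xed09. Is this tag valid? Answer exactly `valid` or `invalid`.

valid

Key hex bytes 66 69 b9 c7 9d is exactly B = 5 bytes: K' = 66 69 b9 c7 9d.
K' ⊕ ipad = 50 5f 8f f1 ab; K' ⊕ opad = 3a 35 e5 9b c1.
Inner hash: even-index sum = 569 mod 256 = 57; odd-index sum = 525 mod 256 = 13 → 39 0d.
Outer hash (recomputed tag): even-index sum = 493 mod 256 = 237; odd-index sum = 265 mod 256 = 9 → ed 09.
Recomputed tag = ed09; claimed = ed09 → match.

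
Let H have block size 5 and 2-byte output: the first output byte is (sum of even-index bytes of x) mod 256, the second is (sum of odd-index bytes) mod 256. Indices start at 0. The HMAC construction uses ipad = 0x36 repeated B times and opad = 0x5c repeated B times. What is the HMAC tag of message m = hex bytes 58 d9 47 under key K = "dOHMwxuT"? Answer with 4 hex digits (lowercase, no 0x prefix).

af83

Key "dOHMwxuT" = 64 4f 48 4d 77 78 75 54 is 8 bytes > B = 5, so hash it first: H(key) = 98 68, then zero-pad to 5 bytes: K' = 98 68 00 00 00.
K' ⊕ ipad = ae 5e 36 36 36.  K' ⊕ opad = c4 34 5c 5c 5c.
Inner input = (K'⊕ipad) ∥ m = ae 5e 36 36 36 ∥ 58 d9 47.
Inner hash: even-index sum = 499 mod 256 = 243; odd-index sum = 307 mod 256 = 51 → f3 33.
Outer input = (K'⊕opad) ∥ inner = c4 34 5c 5c 5c ∥ f3 33.
Outer hash (tag): even-index sum = 431 mod 256 = 175; odd-index sum = 387 mod 256 = 131 → af 83.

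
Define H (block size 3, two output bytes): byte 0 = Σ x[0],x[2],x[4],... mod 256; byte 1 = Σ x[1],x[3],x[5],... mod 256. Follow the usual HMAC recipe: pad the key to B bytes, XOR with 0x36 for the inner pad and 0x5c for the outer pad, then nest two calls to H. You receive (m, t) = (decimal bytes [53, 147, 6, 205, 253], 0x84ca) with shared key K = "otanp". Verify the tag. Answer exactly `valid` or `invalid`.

valid

Key "otanp" = 6f 74 61 6e 70 is 5 bytes > B = 3, so hash it first: H(key) = 40 e2, then zero-pad to 3 bytes: K' = 40 e2 00.
K' ⊕ ipad = 76 d4 36; K' ⊕ opad = 1c be 5c.
Inner hash: even-index sum = 524 mod 256 = 12; odd-index sum = 524 mod 256 = 12 → 0c 0c.
Outer hash (recomputed tag): even-index sum = 132 mod 256 = 132; odd-index sum = 202 mod 256 = 202 → 84 ca.
Recomputed tag = 84ca; claimed = 84ca → match.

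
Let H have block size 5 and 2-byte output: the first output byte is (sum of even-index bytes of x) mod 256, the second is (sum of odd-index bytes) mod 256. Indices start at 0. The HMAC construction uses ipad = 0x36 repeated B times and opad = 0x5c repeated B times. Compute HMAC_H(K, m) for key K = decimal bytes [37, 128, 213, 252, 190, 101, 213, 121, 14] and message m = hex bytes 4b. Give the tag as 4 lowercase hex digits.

Key decimal bytes [37, 128, 213, 252, 190, 101, 213, 121, 14] = 25 80 d5 fc be 65 d5 79 0e is 9 bytes > B = 5, so hash it first: H(key) = 9b 5a, then zero-pad to 5 bytes: K' = 9b 5a 00 00 00.
K' ⊕ ipad = ad 6c 36 36 36.  K' ⊕ opad = c7 06 5c 5c 5c.
Inner input = (K'⊕ipad) ∥ m = ad 6c 36 36 36 ∥ 4b.
Inner hash: even-index sum = 281 mod 256 = 25; odd-index sum = 237 mod 256 = 237 → 19 ed.
Outer input = (K'⊕opad) ∥ inner = c7 06 5c 5c 5c ∥ 19 ed.
Outer hash (tag): even-index sum = 620 mod 256 = 108; odd-index sum = 123 mod 256 = 123 → 6c 7b.

6c7b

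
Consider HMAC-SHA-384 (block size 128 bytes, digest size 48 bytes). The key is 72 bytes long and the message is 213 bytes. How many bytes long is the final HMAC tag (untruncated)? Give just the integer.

The tag is one SHA-384 digest: 48 bytes.

48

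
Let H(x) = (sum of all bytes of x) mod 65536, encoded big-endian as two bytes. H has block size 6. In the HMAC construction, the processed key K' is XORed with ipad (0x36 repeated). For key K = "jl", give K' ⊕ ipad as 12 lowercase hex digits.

Key "jl" = 6a 6c is 2 bytes ≤ B = 6; zero-pad to 6 bytes: K' = 6a 6c 00 00 00 00.
XOR each byte with 0x36: 6a⊕36=5c, 6c⊕36=5a, 00⊕36=36, 00⊕36=36, 00⊕36=36, 00⊕36=36.

5c5a36363636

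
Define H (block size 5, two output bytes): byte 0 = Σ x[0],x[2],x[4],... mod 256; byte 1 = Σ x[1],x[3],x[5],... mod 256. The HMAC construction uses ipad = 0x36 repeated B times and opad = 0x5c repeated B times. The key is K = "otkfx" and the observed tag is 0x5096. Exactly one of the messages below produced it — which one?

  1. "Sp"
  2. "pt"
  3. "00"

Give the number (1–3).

Key "otkfx" = 6f 74 6b 66 78 is exactly B = 5 bytes: K' = 6f 74 6b 66 78.
K' ⊕ ipad = 59 42 5d 50 4e; K' ⊕ opad = 33 28 37 3a 24.
m1: inner = H(59 42 5d 50 4e 53 70) = 74 e5; tag = H(33 28 37 3a 24 74 e5) = 73d6
m2: inner = H(59 42 5d 50 4e 70 74) = 78 02; tag = H(33 28 37 3a 24 78 02) = 90da
m3: inner = H(59 42 5d 50 4e 30 30) = 34 c2; tag = H(33 28 37 3a 24 34 c2) = 5096 ← matches

3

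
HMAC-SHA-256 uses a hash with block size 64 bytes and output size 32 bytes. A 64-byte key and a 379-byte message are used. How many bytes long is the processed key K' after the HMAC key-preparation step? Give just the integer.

Key is 64 ≤ 64 bytes, zero-padded: |K'| = 64.

64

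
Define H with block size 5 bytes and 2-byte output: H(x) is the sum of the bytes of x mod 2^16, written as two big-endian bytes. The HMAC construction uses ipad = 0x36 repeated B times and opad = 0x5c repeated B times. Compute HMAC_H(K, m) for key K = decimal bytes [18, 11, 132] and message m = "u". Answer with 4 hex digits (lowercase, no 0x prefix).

Key decimal bytes [18, 11, 132] = 12 0b 84 is 3 bytes ≤ B = 5; zero-pad to 5 bytes: K' = 12 0b 84 00 00.
K' ⊕ ipad = 24 3d b2 36 36.  K' ⊕ opad = 4e 57 d8 5c 5c.
Inner input = (K'⊕ipad) ∥ m = 24 3d b2 36 36 ∥ 75.
Inner hash: sum = 36+61+178+54+54+117 = 500 → 01 f4.
Outer input = (K'⊕opad) ∥ inner = 4e 57 d8 5c 5c ∥ 01 f4.
Outer hash (tag): sum = 78+87+216+92+92+1+244 = 810 → 03 2a.

032a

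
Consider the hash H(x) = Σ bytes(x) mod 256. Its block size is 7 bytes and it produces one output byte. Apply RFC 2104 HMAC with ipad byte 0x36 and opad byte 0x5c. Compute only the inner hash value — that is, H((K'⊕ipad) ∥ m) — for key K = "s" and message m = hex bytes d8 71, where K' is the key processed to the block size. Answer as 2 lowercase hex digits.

Key "s" = 73 is 1 byte ≤ B = 7; zero-pad to 7 bytes: K' = 73 00 00 00 00 00 00.
K' ⊕ ipad = 45 36 36 36 36 36 36.
Inner input = 45 36 36 36 36 36 36 ∥ d8 71.
Inner hash: sum = 69+54+54+54+54+54+54+216+113 = 722; mod 256 = 210 → d2.

d2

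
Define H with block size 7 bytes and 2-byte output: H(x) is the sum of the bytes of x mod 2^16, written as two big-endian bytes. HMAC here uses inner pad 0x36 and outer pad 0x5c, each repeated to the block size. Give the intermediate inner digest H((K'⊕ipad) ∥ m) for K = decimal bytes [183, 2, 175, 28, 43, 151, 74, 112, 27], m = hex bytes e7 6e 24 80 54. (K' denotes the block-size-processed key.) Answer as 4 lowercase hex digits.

03bd

Key decimal bytes [183, 2, 175, 28, 43, 151, 74, 112, 27] = b7 02 af 1c 2b 97 4a 70 1b is 9 bytes > B = 7, so hash it first: H(key) = 03 1b, then zero-pad to 7 bytes: K' = 03 1b 00 00 00 00 00.
K' ⊕ ipad = 35 2d 36 36 36 36 36.
Inner input = 35 2d 36 36 36 36 36 ∥ e7 6e 24 80 54.
Inner hash: sum = 53+45+54+54+54+54+54+231+110+36+128+84 = 957 → 03 bd.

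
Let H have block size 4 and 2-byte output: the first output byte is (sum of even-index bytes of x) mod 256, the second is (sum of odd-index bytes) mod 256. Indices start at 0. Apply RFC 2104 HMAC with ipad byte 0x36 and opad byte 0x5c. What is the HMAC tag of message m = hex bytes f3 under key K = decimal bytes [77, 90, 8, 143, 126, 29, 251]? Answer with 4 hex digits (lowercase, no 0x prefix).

0f1c

Key decimal bytes [77, 90, 8, 143, 126, 29, 251] = 4d 5a 08 8f 7e 1d fb is 7 bytes > B = 4, so hash it first: H(key) = ce 06, then zero-pad to 4 bytes: K' = ce 06 00 00.
K' ⊕ ipad = f8 30 36 36.  K' ⊕ opad = 92 5a 5c 5c.
Inner input = (K'⊕ipad) ∥ m = f8 30 36 36 ∥ f3.
Inner hash: even-index sum = 545 mod 256 = 33; odd-index sum = 102 mod 256 = 102 → 21 66.
Outer input = (K'⊕opad) ∥ inner = 92 5a 5c 5c ∥ 21 66.
Outer hash (tag): even-index sum = 271 mod 256 = 15; odd-index sum = 284 mod 256 = 28 → 0f 1c.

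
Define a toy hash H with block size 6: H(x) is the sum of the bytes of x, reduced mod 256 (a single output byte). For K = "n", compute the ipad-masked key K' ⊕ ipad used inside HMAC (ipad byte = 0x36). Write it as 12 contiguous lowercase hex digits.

583636363636

Key "n" = 6e is 1 byte ≤ B = 6; zero-pad to 6 bytes: K' = 6e 00 00 00 00 00.
XOR each byte with 0x36: 6e⊕36=58, 00⊕36=36, 00⊕36=36, 00⊕36=36, 00⊕36=36, 00⊕36=36.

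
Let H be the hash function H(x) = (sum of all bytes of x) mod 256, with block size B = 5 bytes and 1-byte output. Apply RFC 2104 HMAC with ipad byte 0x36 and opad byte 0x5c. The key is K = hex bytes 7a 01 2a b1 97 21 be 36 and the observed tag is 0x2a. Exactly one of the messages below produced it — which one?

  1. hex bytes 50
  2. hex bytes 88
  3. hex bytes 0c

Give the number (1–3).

1

Key hex bytes 7a 01 2a b1 97 21 be 36 is 8 bytes > B = 5, so hash it first: H(key) = 02, then zero-pad to 5 bytes: K' = 02 00 00 00 00.
K' ⊕ ipad = 34 36 36 36 36; K' ⊕ opad = 5e 5c 5c 5c 5c.
m1: inner = H(34 36 36 36 36 50) = 5c; tag = H(5e 5c 5c 5c 5c 5c) = 2a ← matches
m2: inner = H(34 36 36 36 36 88) = 94; tag = H(5e 5c 5c 5c 5c 94) = 62
m3: inner = H(34 36 36 36 36 0c) = 18; tag = H(5e 5c 5c 5c 5c 18) = e6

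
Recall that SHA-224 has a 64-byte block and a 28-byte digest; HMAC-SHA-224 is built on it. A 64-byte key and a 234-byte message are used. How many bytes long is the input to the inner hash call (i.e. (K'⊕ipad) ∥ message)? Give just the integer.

298

Key is 64 ≤ 64 bytes, zero-padded: |K'| = 64.
Inner input = (K'⊕ipad) ∥ m → 64 + 234 = 298 bytes.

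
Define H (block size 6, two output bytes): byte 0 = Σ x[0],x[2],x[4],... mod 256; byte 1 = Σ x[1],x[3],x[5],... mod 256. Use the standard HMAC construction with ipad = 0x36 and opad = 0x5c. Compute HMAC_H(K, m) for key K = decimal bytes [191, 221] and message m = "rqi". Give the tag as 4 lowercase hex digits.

Key decimal bytes [191, 221] = bf dd is 2 bytes ≤ B = 6; zero-pad to 6 bytes: K' = bf dd 00 00 00 00.
K' ⊕ ipad = 89 eb 36 36 36 36.  K' ⊕ opad = e3 81 5c 5c 5c 5c.
Inner input = (K'⊕ipad) ∥ m = 89 eb 36 36 36 36 ∥ 72 71 69.
Inner hash: even-index sum = 464 mod 256 = 208; odd-index sum = 456 mod 256 = 200 → d0 c8.
Outer input = (K'⊕opad) ∥ inner = e3 81 5c 5c 5c 5c ∥ d0 c8.
Outer hash (tag): even-index sum = 619 mod 256 = 107; odd-index sum = 513 mod 256 = 1 → 6b 01.

6b01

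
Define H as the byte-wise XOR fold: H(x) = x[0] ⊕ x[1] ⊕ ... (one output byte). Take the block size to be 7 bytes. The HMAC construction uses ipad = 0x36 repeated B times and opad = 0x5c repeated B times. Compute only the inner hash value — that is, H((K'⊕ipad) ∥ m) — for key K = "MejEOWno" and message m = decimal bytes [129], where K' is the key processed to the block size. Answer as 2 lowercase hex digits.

a9

Key "MejEOWno" = 4d 65 6a 45 4f 57 6e 6f is 8 bytes > B = 7, so hash it first: H(key) = 1e, then zero-pad to 7 bytes: K' = 1e 00 00 00 00 00 00.
K' ⊕ ipad = 28 36 36 36 36 36 36.
Inner input = 28 36 36 36 36 36 36 ∥ 81.
Inner hash: XOR 28⊕36⊕36⊕36⊕36⊕36⊕36⊕81 = a9.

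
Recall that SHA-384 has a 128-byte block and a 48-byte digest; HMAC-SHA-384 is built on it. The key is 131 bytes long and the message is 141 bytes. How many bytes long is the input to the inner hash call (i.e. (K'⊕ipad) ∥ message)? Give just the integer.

Key is 131 > 128 bytes, so it is hashed to 48 bytes then zero-padded to 128: |K'| = 128.
Inner input = (K'⊕ipad) ∥ m → 128 + 141 = 269 bytes.

269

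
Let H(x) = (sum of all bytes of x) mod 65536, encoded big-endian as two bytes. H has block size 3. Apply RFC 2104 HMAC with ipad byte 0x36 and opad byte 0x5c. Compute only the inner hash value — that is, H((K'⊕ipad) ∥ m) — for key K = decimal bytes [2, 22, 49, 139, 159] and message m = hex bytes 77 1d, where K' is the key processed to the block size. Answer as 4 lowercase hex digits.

0146

Key decimal bytes [2, 22, 49, 139, 159] = 02 16 31 8b 9f is 5 bytes > B = 3, so hash it first: H(key) = 01 73, then zero-pad to 3 bytes: K' = 01 73 00.
K' ⊕ ipad = 37 45 36.
Inner input = 37 45 36 ∥ 77 1d.
Inner hash: sum = 55+69+54+119+29 = 326 → 01 46.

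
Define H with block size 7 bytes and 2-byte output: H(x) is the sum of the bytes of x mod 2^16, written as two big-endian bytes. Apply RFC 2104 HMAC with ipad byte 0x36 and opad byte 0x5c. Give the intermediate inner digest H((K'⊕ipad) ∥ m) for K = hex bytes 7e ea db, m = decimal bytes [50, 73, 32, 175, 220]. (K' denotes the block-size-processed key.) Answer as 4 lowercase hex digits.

050f

Key hex bytes 7e ea db is 3 bytes ≤ B = 7; zero-pad to 7 bytes: K' = 7e ea db 00 00 00 00.
K' ⊕ ipad = 48 dc ed 36 36 36 36.
Inner input = 48 dc ed 36 36 36 36 ∥ 32 49 20 af dc.
Inner hash: sum = 72+220+237+54+54+54+54+50+73+32+175+220 = 1295 → 05 0f.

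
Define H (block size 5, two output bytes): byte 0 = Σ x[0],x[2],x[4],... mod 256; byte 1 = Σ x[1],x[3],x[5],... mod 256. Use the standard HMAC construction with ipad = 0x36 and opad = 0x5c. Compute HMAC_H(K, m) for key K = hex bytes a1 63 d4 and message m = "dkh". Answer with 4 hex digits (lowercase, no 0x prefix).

38b5

Key hex bytes a1 63 d4 is 3 bytes ≤ B = 5; zero-pad to 5 bytes: K' = a1 63 d4 00 00.
K' ⊕ ipad = 97 55 e2 36 36.  K' ⊕ opad = fd 3f 88 5c 5c.
Inner input = (K'⊕ipad) ∥ m = 97 55 e2 36 36 ∥ 64 6b 68.
Inner hash: even-index sum = 538 mod 256 = 26; odd-index sum = 343 mod 256 = 87 → 1a 57.
Outer input = (K'⊕opad) ∥ inner = fd 3f 88 5c 5c ∥ 1a 57.
Outer hash (tag): even-index sum = 568 mod 256 = 56; odd-index sum = 181 mod 256 = 181 → 38 b5.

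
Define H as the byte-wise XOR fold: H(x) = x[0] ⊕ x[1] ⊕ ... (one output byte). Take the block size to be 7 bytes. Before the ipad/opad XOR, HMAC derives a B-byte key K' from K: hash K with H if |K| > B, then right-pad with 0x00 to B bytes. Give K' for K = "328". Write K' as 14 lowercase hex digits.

Key "328" = 33 32 38 is 3 bytes ≤ B = 7; zero-pad to 7 bytes: K' = 33 32 38 00 00 00 00.

33323800000000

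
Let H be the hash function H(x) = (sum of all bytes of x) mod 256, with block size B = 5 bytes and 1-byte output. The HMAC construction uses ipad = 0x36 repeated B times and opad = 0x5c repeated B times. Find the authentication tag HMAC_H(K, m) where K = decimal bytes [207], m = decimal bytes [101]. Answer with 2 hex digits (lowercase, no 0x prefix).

39

Key decimal bytes [207] = cf is 1 byte ≤ B = 5; zero-pad to 5 bytes: K' = cf 00 00 00 00.
K' ⊕ ipad = f9 36 36 36 36.  K' ⊕ opad = 93 5c 5c 5c 5c.
Inner input = (K'⊕ipad) ∥ m = f9 36 36 36 36 ∥ 65.
Inner hash: sum = 249+54+54+54+54+101 = 566; mod 256 = 54 → 36.
Outer input = (K'⊕opad) ∥ inner = 93 5c 5c 5c 5c ∥ 36.
Outer hash (tag): sum = 147+92+92+92+92+54 = 569; mod 256 = 57 → 39.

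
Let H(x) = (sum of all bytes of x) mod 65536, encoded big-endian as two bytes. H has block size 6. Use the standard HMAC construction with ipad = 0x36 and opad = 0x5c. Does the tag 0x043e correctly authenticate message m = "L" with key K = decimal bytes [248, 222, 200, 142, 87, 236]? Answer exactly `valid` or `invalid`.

Key decimal bytes [248, 222, 200, 142, 87, 236] = f8 de c8 8e 57 ec is exactly B = 6 bytes: K' = f8 de c8 8e 57 ec.
K' ⊕ ipad = ce e8 fe b8 61 da; K' ⊕ opad = a4 82 94 d2 0b b0.
Inner hash: sum = 206+232+254+184+97+218+76 = 1267 → 04 f3.
Outer hash (recomputed tag): sum = 164+130+148+210+11+176+4+243 = 1086 → 04 3e.
Recomputed tag = 043e; claimed = 043e → match.

valid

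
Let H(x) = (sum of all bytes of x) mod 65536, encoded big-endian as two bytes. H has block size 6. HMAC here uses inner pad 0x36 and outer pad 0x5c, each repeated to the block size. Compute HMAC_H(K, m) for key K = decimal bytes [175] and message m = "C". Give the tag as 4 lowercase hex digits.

03aa

Key decimal bytes [175] = af is 1 byte ≤ B = 6; zero-pad to 6 bytes: K' = af 00 00 00 00 00.
K' ⊕ ipad = 99 36 36 36 36 36.  K' ⊕ opad = f3 5c 5c 5c 5c 5c.
Inner input = (K'⊕ipad) ∥ m = 99 36 36 36 36 36 ∥ 43.
Inner hash: sum = 153+54+54+54+54+54+67 = 490 → 01 ea.
Outer input = (K'⊕opad) ∥ inner = f3 5c 5c 5c 5c 5c ∥ 01 ea.
Outer hash (tag): sum = 243+92+92+92+92+92+1+234 = 938 → 03 aa.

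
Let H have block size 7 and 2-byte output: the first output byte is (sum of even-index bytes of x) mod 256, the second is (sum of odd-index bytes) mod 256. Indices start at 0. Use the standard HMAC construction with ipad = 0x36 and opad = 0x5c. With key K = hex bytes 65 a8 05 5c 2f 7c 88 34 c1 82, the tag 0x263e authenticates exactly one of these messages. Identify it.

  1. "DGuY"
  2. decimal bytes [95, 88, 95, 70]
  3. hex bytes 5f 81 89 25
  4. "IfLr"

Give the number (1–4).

Key hex bytes 65 a8 05 5c 2f 7c 88 34 c1 82 is 10 bytes > B = 7, so hash it first: H(key) = e2 36, then zero-pad to 7 bytes: K' = e2 36 00 00 00 00 00.
K' ⊕ ipad = d4 00 36 36 36 36 36; K' ⊕ opad = be 6a 5c 5c 5c 5c 5c.
m1: inner = H(d4 00 36 36 36 36 36 44 47 75 59) = 16 25; tag = H(be 6a 5c 5c 5c 5c 5c 16 25) = f738
m2: inner = H(d4 00 36 36 36 36 36 5f 58 5f 46) = 14 2a; tag = H(be 6a 5c 5c 5c 5c 5c 14 2a) = fc36
m3: inner = H(d4 00 36 36 36 36 36 5f 81 89 25) = 1c 54; tag = H(be 6a 5c 5c 5c 5c 5c 1c 54) = 263e ← matches
m4: inner = H(d4 00 36 36 36 36 36 49 66 4c 72) = 4e 01; tag = H(be 6a 5c 5c 5c 5c 5c 4e 01) = d370

3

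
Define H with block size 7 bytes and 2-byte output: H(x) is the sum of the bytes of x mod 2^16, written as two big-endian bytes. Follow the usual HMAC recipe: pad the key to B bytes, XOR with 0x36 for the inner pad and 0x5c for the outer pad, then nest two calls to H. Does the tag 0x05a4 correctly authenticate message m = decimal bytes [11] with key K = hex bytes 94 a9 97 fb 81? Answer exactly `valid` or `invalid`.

Key hex bytes 94 a9 97 fb 81 is 5 bytes ≤ B = 7; zero-pad to 7 bytes: K' = 94 a9 97 fb 81 00 00.
K' ⊕ ipad = a2 9f a1 cd b7 36 36; K' ⊕ opad = c8 f5 cb a7 dd 5c 5c.
Inner hash: sum = 162+159+161+205+183+54+54+11 = 989 → 03 dd.
Outer hash (recomputed tag): sum = 200+245+203+167+221+92+92+3+221 = 1444 → 05 a4.
Recomputed tag = 05a4; claimed = 05a4 → match.

valid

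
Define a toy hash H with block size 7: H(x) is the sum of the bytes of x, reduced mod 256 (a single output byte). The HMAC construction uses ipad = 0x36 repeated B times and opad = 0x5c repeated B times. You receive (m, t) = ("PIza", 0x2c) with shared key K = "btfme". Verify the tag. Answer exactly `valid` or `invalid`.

invalid

Key "btfme" = 62 74 66 6d 65 is 5 bytes ≤ B = 7; zero-pad to 7 bytes: K' = 62 74 66 6d 65 00 00.
K' ⊕ ipad = 54 42 50 5b 53 36 36; K' ⊕ opad = 3e 28 3a 31 39 5c 5c.
Inner hash: sum = 84+66+80+91+83+54+54+80+73+122+97 = 884; mod 256 = 116 → 74.
Outer hash (recomputed tag): sum = 62+40+58+49+57+92+92+116 = 566; mod 256 = 54 → 36.
Recomputed tag = 36; claimed = 2c → mismatch.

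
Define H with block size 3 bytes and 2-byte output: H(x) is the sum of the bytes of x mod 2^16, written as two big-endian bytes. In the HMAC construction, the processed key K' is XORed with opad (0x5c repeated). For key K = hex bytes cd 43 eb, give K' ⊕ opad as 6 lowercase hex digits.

911fb7

Key hex bytes cd 43 eb is exactly B = 3 bytes: K' = cd 43 eb.
XOR each byte with 0x5c: cd⊕5c=91, 43⊕5c=1f, eb⊕5c=b7.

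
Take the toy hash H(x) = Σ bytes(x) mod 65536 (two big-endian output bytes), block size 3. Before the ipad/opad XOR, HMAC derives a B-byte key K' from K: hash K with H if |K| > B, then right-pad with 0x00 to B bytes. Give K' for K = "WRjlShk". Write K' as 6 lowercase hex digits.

|K| = 7 > B = 3, so first hash the key.
H(K): sum = 87+82+106+108+83+104+107 = 677 → 02 a5.
Zero-pad H(K) = 02 a5 to 3 bytes: K' = 02 a5 00.

02a500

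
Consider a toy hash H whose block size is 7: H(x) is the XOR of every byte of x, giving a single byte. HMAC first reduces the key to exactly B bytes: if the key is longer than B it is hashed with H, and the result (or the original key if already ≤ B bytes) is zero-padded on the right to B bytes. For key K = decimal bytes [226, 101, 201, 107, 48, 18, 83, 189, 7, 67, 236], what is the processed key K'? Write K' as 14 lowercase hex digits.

41000000000000

|K| = 11 > B = 7, so first hash the key.
H(K): XOR e2⊕65⊕c9⊕6b⊕30⊕12⊕53⊕bd⊕07⊕43⊕ec = 41.
Zero-pad H(K) = 41 to 7 bytes: K' = 41 00 00 00 00 00 00.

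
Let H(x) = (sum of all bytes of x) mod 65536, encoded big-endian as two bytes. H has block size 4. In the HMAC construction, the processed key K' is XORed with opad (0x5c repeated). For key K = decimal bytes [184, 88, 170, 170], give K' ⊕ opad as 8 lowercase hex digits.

e404f6f6

Key decimal bytes [184, 88, 170, 170] = b8 58 aa aa is exactly B = 4 bytes: K' = b8 58 aa aa.
XOR each byte with 0x5c: b8⊕5c=e4, 58⊕5c=04, aa⊕5c=f6, aa⊕5c=f6.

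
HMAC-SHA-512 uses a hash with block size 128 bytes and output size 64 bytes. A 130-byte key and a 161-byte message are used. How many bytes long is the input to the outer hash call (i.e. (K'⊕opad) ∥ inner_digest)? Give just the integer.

Key is 130 > 128 bytes, so it is hashed to 64 bytes then zero-padded to 128: |K'| = 128.
Outer input = (K'⊕opad) ∥ H(inner) → 128 + 64 = 192 bytes.

192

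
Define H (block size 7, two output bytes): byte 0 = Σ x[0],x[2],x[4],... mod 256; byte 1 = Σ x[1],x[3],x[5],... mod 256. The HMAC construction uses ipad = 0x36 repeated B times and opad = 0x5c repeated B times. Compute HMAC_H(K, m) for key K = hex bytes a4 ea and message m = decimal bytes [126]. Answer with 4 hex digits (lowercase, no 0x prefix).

Key hex bytes a4 ea is 2 bytes ≤ B = 7; zero-pad to 7 bytes: K' = a4 ea 00 00 00 00 00.
K' ⊕ ipad = 92 dc 36 36 36 36 36.  K' ⊕ opad = f8 b6 5c 5c 5c 5c 5c.
Inner input = (K'⊕ipad) ∥ m = 92 dc 36 36 36 36 36 ∥ 7e.
Inner hash: even-index sum = 308 mod 256 = 52; odd-index sum = 454 mod 256 = 198 → 34 c6.
Outer input = (K'⊕opad) ∥ inner = f8 b6 5c 5c 5c 5c 5c ∥ 34 c6.
Outer hash (tag): even-index sum = 722 mod 256 = 210; odd-index sum = 418 mod 256 = 162 → d2 a2.

d2a2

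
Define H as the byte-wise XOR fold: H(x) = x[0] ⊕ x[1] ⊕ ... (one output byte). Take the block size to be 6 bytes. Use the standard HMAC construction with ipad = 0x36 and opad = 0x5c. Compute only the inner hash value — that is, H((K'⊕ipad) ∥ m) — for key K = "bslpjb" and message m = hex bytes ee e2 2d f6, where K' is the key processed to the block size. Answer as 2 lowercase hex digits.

d2

Key "bslpjb" = 62 73 6c 70 6a 62 is exactly B = 6 bytes: K' = 62 73 6c 70 6a 62.
K' ⊕ ipad = 54 45 5a 46 5c 54.
Inner input = 54 45 5a 46 5c 54 ∥ ee e2 2d f6.
Inner hash: XOR 54⊕45⊕5a⊕46⊕5c⊕54⊕ee⊕e2⊕2d⊕f6 = d2.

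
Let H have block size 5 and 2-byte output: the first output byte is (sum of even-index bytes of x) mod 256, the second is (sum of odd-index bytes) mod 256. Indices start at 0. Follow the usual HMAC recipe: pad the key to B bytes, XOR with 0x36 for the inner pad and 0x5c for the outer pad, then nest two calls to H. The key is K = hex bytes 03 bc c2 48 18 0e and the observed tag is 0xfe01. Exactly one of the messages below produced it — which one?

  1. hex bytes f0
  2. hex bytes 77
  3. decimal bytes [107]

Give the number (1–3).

3

Key hex bytes 03 bc c2 48 18 0e is 6 bytes > B = 5, so hash it first: H(key) = dd 12, then zero-pad to 5 bytes: K' = dd 12 00 00 00.
K' ⊕ ipad = eb 24 36 36 36; K' ⊕ opad = 81 4e 5c 5c 5c.
m1: inner = H(eb 24 36 36 36 f0) = 57 4a; tag = H(81 4e 5c 5c 5c 57 4a) = 8301
m2: inner = H(eb 24 36 36 36 77) = 57 d1; tag = H(81 4e 5c 5c 5c 57 d1) = 0a01
m3: inner = H(eb 24 36 36 36 6b) = 57 c5; tag = H(81 4e 5c 5c 5c 57 c5) = fe01 ← matches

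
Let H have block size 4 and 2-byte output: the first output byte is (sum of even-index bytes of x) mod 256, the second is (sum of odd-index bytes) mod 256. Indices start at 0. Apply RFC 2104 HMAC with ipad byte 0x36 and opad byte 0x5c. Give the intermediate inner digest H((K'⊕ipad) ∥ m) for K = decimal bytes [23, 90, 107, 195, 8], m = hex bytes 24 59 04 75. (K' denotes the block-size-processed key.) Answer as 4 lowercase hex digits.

1a2f

Key decimal bytes [23, 90, 107, 195, 8] = 17 5a 6b c3 08 is 5 bytes > B = 4, so hash it first: H(key) = 8a 1d, then zero-pad to 4 bytes: K' = 8a 1d 00 00.
K' ⊕ ipad = bc 2b 36 36.
Inner input = bc 2b 36 36 ∥ 24 59 04 75.
Inner hash: even-index sum = 282 mod 256 = 26; odd-index sum = 303 mod 256 = 47 → 1a 2f.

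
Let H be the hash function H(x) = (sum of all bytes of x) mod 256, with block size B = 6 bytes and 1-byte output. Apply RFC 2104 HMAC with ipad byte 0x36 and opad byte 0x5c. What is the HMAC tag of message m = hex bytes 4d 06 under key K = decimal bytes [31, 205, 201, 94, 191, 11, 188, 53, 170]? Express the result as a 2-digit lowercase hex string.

Key decimal bytes [31, 205, 201, 94, 191, 11, 188, 53, 170] = 1f cd c9 5e bf 0b bc 35 aa is 9 bytes > B = 6, so hash it first: H(key) = 78, then zero-pad to 6 bytes: K' = 78 00 00 00 00 00.
K' ⊕ ipad = 4e 36 36 36 36 36.  K' ⊕ opad = 24 5c 5c 5c 5c 5c.
Inner input = (K'⊕ipad) ∥ m = 4e 36 36 36 36 36 ∥ 4d 06.
Inner hash: sum = 78+54+54+54+54+54+77+6 = 431; mod 256 = 175 → af.
Outer input = (K'⊕opad) ∥ inner = 24 5c 5c 5c 5c 5c ∥ af.
Outer hash (tag): sum = 36+92+92+92+92+92+175 = 671; mod 256 = 159 → 9f.

9f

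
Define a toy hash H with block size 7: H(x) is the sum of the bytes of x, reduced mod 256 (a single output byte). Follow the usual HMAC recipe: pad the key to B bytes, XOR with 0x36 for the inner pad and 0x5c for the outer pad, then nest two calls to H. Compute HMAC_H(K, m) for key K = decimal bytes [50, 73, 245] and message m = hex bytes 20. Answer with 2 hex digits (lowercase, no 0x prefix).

Key decimal bytes [50, 73, 245] = 32 49 f5 is 3 bytes ≤ B = 7; zero-pad to 7 bytes: K' = 32 49 f5 00 00 00 00.
K' ⊕ ipad = 04 7f c3 36 36 36 36.  K' ⊕ opad = 6e 15 a9 5c 5c 5c 5c.
Inner input = (K'⊕ipad) ∥ m = 04 7f c3 36 36 36 36 ∥ 20.
Inner hash: sum = 4+127+195+54+54+54+54+32 = 574; mod 256 = 62 → 3e.
Outer input = (K'⊕opad) ∥ inner = 6e 15 a9 5c 5c 5c 5c ∥ 3e.
Outer hash (tag): sum = 110+21+169+92+92+92+92+62 = 730; mod 256 = 218 → da.

da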